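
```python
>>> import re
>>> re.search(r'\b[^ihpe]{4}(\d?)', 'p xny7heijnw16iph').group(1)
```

Pattern: a word boundary (`\b`, zero-width); then exactly 4 of any character except [ihpe]; then optionally a digit (captured).
Unlike `match`, `search` isn't anchored — it looks for the pattern anywhere in the string.
The match spans [1:6] → ' xny7'.
Captured: group 1 = '7'.

'7'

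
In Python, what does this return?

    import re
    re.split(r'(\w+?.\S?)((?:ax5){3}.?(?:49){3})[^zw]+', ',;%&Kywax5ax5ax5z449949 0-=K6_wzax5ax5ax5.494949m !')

Because the pattern has a capturing group, `split` also inserts each captured text between the pieces.

[',;%&Kywax5ax5ax5z449949 0-=', 'K6_wz', 'ax5ax5ax5.494949', '']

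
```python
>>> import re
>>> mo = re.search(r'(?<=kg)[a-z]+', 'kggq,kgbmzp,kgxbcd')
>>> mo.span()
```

The lookaround is zero-width — it requires the adjacent text to match without consuming it, so the asserted text isn't part of the match.
The match spans [2:4] → 'gq'.

(2, 4)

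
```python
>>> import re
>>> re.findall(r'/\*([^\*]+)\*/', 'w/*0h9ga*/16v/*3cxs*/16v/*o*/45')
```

['0h9ga', '3cxs', 'o']

Matches: at [1:10] match '/*0h9ga*/', group 1 = '0h9ga'; at [13:21] match '/*3cxs*/', group 1 = '3cxs'; at [24:29] match '/*o*/', group 1 = 'o'.
`findall` collects group 1 from each match (3 total).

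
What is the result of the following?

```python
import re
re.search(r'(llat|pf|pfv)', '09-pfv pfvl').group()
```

'pf'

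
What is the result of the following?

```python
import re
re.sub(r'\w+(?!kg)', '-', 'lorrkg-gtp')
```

'---'

Because the assertion is negative and zero-width, positions next to the forbidden text are skipped.
Matches: at [0:6] → 'lorrkg'; at [7:10] → 'gtp'.
Each match is replaced by '-'.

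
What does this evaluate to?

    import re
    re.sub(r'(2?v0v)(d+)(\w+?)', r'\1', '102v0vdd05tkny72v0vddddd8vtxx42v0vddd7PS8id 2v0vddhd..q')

'102v0v5tkny72v0vvtxx42v0vPS8id 2v0vd..q'

This matches optionally a literal '2', then the literal 'v0v' (captured); then one or more of a literal 'd' (captured); then one or more of a word character (lazy) (captured).
Because the quantifier is non-greedy, it stops expanding at the earliest point where the rest of the pattern can succeed.
Matches: at [2:9] → '2v0vdd0'; at [15:25] → '2v0vddddd8'; at [30:38] → '2v0vddd7'; at [44:51] → '2v0vddh'.
Each match is replaced using the text its own group 1 captured.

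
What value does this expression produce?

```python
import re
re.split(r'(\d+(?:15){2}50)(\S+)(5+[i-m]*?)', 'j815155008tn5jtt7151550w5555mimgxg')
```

The pattern matches one or more of a digit, then the literal '15' repeated 2 times, then the literal '50' (captured); then one or more of a non-whitespace character (captured); then one or more of the literal '5', then zero or more of a character in [i-m] (lazy) (captured).
With the lazy modifier that quantifier settles for the fewest repetitions that let the rest of the pattern succeed (the atoms after it are unaffected and can still be greedy).
Matches to split on: at [1:28] → '815155008tn5jtt7151550w5555'.
The group in the pattern means `split` returns the separators' captures alongside the pieces.

['j', '8151550', '08tn5jtt7151550w555', '5', 'mimgxg']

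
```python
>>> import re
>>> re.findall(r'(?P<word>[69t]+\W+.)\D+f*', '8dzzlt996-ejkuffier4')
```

['t996-e']

Pattern: one or more of one of [69t], then one or more of a non-word character, then any character (captured as 'word'); then one or more of a non-digit, then zero or more of a literal 'f'.
Matches: at [5:19] match 't996-ejkuffier', group 1 = 't996-e'.
With a single group, `findall` returns only what that group captured — 1 item.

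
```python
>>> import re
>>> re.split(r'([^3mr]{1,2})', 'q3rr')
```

['', 'q', '3rr']

With a capturing group present, the delimiter's captured portion is kept in the result list.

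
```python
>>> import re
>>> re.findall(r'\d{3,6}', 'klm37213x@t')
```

['37213']

Since nothing is captured, `findall` lists the 1 matched substring directly.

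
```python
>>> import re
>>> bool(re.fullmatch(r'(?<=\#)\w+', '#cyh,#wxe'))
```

The lookaround is zero-width — it requires the adjacent text to match without consuming it, so the asserted text isn't part of the match.
`re.fullmatch` is like wrapping the pattern in `^…$` (in single-line mode).
Here the string isn't matched end-to-end, so the call returns None, and `bool(None)` is False.

False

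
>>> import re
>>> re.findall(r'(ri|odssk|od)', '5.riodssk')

['ri', 'odssk']

Branches in `(...|...)` are attempted left-to-right; the first branch that allows the whole pattern to succeed is taken.
Walking the string: at [2:4] match 'ri', group 1 = 'ri'; at [4:9] match 'odssk', group 1 = 'odssk'.
`findall` collects group 1 from each match (2 total).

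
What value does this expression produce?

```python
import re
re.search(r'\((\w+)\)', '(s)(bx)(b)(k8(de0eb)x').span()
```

(0, 3)

`re.search` tries every starting position until one works.
The match spans [0:3] → '(s)'.
Captured: group 1 = 's'.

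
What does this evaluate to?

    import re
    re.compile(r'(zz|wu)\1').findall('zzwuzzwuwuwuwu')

['wu', 'wu']

`\1` is not a pattern — it's the concrete string captured by group 1, re-applied verbatim.
Matches: at [6:10] match 'wuwu', group 1 = 'wu'; at [10:14] match 'wuwu', group 1 = 'wu'.
`findall` collects group 1 from each match (2 total).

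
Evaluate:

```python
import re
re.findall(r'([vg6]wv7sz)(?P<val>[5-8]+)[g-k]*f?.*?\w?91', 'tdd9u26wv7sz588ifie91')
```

The pattern matches one of [vg6], then the literal 'wv7', then the literal 'sz' (captured); then one or more of a character in [5-8] (captured as 'val'); then zero or more of a character in [g-k]; then optionally the literal 'f', then zero or more of any character (lazy); then optionally a word character, then the literal '91'.
Walking the string: at [6:21] match '6wv7sz588ifie91', groups = ('6wv7sz', '588').
Multiple groups make `findall` return tuples — one 2-tuple for the one match.

[('6wv7sz', '588')]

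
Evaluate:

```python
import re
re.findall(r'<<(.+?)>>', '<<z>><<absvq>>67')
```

['z', 'absvq']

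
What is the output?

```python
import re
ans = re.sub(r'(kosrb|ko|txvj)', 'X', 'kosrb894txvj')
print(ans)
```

`|` is ordered: at each position the engine commits to the first alternative that works.
`sub` substitutes 'X' at each match site.

X894X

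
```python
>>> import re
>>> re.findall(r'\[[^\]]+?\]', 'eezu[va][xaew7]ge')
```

`findall` yields the raw match text (2 of them) because the pattern has no groups.

['[va]', '[xaew7]']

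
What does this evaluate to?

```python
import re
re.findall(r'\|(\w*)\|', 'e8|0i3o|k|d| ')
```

Walking the string: at [2:8] match '|0i3o|', group 1 = '0i3o'; at [9:12] match '|d|', group 1 = 'd'.
One capturing group, so `findall` returns just the captured substring from each match — 2 in all.

['0i3o', 'd']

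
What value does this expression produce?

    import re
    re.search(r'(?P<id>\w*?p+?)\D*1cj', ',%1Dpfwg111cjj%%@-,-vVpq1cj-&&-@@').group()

'vVpq1cj'

This matches zero or more of a word character (lazy), then one or more of the literal 'p' (lazy) (captured as 'id'); then zero or more of a non-digit, then the literal '1cj'.
`re.search` tries every starting position until one works.
The match spans [20:27] → 'vVpq1cj'.
Captured: group 1 = 'vVp'.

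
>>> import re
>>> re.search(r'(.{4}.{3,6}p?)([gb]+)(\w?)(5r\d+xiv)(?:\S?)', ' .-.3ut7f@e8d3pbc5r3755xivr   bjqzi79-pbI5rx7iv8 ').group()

Pattern: exactly 4 of any character, then 3 to 6 of any character, then optionally a literal 'p' (captured); then one or more of one of [gb] (captured); then optionally a word character (captured); then the literal '5r', then one or more of a digit, then the literal 'xiv' (captured); then optionally a non-whitespace character (non-capturing group).
The match spans [4:27] → '3ut7f@e8d3pbc5r3755xivr'.

'3ut7f@e8d3pbc5r3755xivr'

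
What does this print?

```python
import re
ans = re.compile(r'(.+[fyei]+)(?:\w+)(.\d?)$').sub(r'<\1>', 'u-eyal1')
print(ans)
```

The replacement refers to a captured group, so each match is rewritten using its own captured text.

<u-ey>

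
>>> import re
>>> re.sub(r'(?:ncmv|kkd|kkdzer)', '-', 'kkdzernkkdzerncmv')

Branches in `(...|...)` are attempted left-to-right; the first branch that allows the whole pattern to succeed is taken.
Matches: at [0:3] → 'kkd'; at [7:10] → 'kkd'; at [13:17] → 'ncmv'.
Every occurrence is swapped for '-'.

'-zern-zer-'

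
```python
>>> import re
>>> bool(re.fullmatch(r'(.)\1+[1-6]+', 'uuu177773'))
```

False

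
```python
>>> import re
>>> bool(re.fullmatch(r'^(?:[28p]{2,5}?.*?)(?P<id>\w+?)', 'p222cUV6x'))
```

True

`fullmatch` succeeds only if the pattern covers the string from start to end.
The match spans [0:9] → 'p222cUV6x'.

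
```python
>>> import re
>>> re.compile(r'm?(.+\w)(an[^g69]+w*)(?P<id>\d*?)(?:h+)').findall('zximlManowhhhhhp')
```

Pattern: optionally a literal 'm'; then one or more of any character, then a word character (captured); then the literal 'an', then one or more of any character except [g69], then zero or more of a literal 'w' (captured); then zero or more of a digit (lazy) (captured as 'id'); then one or more of a literal 'h' (non-capturing group).
Scanning left to right: at [0:15] match 'zximlManowhhhhh', groups = ('zximlM', 'anowhhhh', '').
Multiple groups make `findall` return tuples — one 3-tuple for the one match.

[('zximlM', 'anowhhhh', '')]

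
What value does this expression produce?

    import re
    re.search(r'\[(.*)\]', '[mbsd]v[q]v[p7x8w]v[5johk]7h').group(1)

Unlike `match`, `search` isn't anchored — it looks for the pattern anywhere in the string.
The match spans [0:26] → '[mbsd]v[q]v[p7x8w]v[5johk]'.
Captured: group 1 = 'mbsd]v[q]v[p7x8w]v[5johk'.

'mbsd]v[q]v[p7x8w]v[5johk'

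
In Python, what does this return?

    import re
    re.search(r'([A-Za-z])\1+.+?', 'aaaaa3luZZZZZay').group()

After group 1 captures some text, `\1` only succeeds where that same text appears again.
`re.search` scans for the first position where the pattern succeeds.
The match spans [0:6] → 'aaaaa3'.
Captured: group 1 = 'a'.

'aaaaa3'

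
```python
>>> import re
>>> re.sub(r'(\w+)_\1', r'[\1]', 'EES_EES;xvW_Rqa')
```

`\1` has to match the exact text group 1 already captured.
The replacement refers to a captured group, so each match is rewritten using its own captured text.

'[EES];xvW_Rqa'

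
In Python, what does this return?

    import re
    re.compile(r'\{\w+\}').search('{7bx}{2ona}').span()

`search` walks the string left to right and returns the first match it finds.
The match spans [0:5] → '{7bx}'.

(0, 5)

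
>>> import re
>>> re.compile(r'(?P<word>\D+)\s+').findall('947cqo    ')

This matches one or more of a non-digit (captured as 'word'); then one or more of whitespace.
Walking the string: at [3:10] match 'cqo    ', group 1 = 'cqo   '.
With a single group, `findall` returns only what that group captured — 1 item.

['cqo   ']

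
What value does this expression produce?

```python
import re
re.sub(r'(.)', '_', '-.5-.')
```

'_____'

The pattern matches any character (captured).
Each match is replaced by '_'.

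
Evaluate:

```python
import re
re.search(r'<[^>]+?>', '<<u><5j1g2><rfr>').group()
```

'<<u>'

Unlike `match`, `search` isn't anchored — it looks for the pattern anywhere in the string.
The match spans [0:4] → '<<u>'.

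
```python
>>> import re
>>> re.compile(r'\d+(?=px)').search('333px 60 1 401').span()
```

(0, 3)

The lookaround is zero-width — it requires the adjacent text to match without consuming it, so the asserted text isn't part of the match.
`re.search` scans for the first position where the pattern succeeds.
The match spans [0:3] → '333'.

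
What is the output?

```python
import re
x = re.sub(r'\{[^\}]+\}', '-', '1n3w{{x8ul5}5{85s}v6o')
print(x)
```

1n3w-5-v6o

Matches: at [4:12] → '{{x8ul5}'; at [13:18] → '{85s}'.
`sub` substitutes '-' at each match site.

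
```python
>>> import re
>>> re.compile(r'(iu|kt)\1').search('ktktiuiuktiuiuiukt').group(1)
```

'kt'

A backreference is literal: `\1` must see the identical characters the first group matched.
Unlike `match`, `search` isn't anchored — it looks for the pattern anywhere in the string.
The match spans [0:4] → 'ktkt'.
Captured: group 1 = 'kt'.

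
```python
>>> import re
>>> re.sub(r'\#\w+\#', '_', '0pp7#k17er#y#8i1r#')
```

'0pp7_y_'

Matches: at [4:11] → '#k17er#'; at [12:18] → '#8i1r#'.
`sub` substitutes '_' at each match site.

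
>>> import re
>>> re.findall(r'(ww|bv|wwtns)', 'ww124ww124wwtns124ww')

The regex engine tests alternatives in the order written; an earlier branch that matches wins even if a later one would match more.
With a single group, `findall` returns only what that group captured — 4 items.

['ww', 'ww', 'ww', 'ww']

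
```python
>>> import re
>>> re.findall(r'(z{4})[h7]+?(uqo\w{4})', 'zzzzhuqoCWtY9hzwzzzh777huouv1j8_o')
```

[('zzzz', 'uqoCWtY')]

Pattern: exactly 4 of a literal 'z' (captured); then one or more of one of [h7] (lazy); then the literal 'uqo', then exactly 4 of a word character (captured).
Walking the string: at [0:12] match 'zzzzhuqoCWtY', groups = ('zzzz', 'uqoCWtY').
Multiple groups make `findall` return tuples — one 2-tuple for the one match.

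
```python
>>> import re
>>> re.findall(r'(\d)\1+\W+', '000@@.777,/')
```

['0', '7']

`\1` is not a pattern — it's the concrete string captured by group 1, re-applied verbatim.
Because there's exactly one group, `findall` drops the full match and keeps group 1 from each hit.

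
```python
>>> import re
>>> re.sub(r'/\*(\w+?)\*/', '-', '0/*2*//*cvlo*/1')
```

'0--1'

Matches: at [1:6] → '/*2*/'; at [6:14] → '/*cvlo*/'.
Every occurrence is swapped for '-'.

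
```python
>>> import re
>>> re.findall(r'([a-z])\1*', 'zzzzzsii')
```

['z', 's', 'i']

`\1` is not a pattern — it's the concrete string captured by group 1, re-applied verbatim.
Matches: at [0:5] match 'zzzzz', group 1 = 'z'; at [5:6] match 's', group 1 = 's'; at [6:8] match 'ii', group 1 = 'i'.
One capturing group, so `findall` returns just the captured substring from each match — 3 in all.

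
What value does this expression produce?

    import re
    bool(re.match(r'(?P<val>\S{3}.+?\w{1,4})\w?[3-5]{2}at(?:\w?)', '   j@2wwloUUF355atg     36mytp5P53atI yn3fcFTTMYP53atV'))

False

The pattern matches exactly 3 of a non-whitespace character, then one or more of any character (lazy), then 1 to 4 of a word character (captured as 'val'); then optionally a word character, then exactly 2 of a character in [3-5], then the literal 'at'; then optionally a word character (non-capturing group).
`re.match` won't scan ahead — the pattern has to work from the very first character.
Here position 0 doesn't satisfy it, so the call returns None, and `bool(None)` is False.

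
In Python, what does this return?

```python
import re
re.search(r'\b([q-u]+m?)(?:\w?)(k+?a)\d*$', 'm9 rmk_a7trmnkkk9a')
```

This matches a word boundary (`\b`, zero-width); then one or more of a character in [q-u], then optionally the literal 'm' (captured); then optionally a word character (non-capturing group); then one or more of the literal 'k' (lazy), then the literal 'a' (captured); then zero or more of a digit; then anchored at the end.
Here nothing in the string fits, so the call returns None.

None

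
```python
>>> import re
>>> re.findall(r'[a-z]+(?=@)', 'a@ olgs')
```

Because the assertion is zero-width, the text it checks is not consumed and won't appear in the result.
With no groups in the pattern, `findall` gives back each whole match — 1 here.

['a']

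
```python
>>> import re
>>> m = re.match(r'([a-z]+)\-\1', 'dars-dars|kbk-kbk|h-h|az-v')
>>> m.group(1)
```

'dars'

After group 1 captures some text, `\1` only succeeds where that same text appears again.
`re.match` only tries the pattern at the start of the string.
The match spans [0:9] → 'dars-dars'.
Captured: group 1 = 'dars'.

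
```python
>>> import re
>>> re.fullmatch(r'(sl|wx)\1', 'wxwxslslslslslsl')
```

None

The backreference `\1` re-matches whatever the first group consumed, character for character.
`fullmatch` succeeds only if the pattern covers the string from start to end.
Here the pattern can't cover the whole string, so the call returns None.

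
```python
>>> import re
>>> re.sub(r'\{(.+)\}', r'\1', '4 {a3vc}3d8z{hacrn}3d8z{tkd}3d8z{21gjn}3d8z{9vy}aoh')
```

'4 a3vc}3d8z{hacrn}3d8z{tkd}3d8z{21gjn}3d8z{9vyaoh'

Matches: at [2:48] → '{a3vc}3d8z{hacrn}3d8z{tkd}3d8z{21gjn}3d8z{9vy}'.
`\1` in the replacement pulls in group 1's text for each match.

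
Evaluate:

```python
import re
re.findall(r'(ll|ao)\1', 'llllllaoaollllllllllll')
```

After group 1 captures some text, `\1` only succeeds where that same text appears again.
`findall` collects group 1 from each match (5 total).

['ll', 'ao', 'll', 'll', 'll']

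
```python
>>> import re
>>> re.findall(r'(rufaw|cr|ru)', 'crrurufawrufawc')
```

The regex engine tests alternatives in the order written; an earlier branch that matches wins even if a later one would match more.
Because there's exactly one group, `findall` drops the full match and keeps group 1 from each hit.

['cr', 'ru', 'rufaw', 'rufaw']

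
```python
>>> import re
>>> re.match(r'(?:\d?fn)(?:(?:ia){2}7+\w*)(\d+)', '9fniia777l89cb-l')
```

With `match`, the pattern is implicitly anchored at the beginning.
Here the string doesn't start with a match, so the call returns None.

None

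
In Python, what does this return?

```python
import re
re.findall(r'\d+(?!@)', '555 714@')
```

['555', '71']

The negative lookahead/lookbehind blocks any match where the forbidden context is present.
Matches: at [0:3] → '555'; at [4:6] → '71'.
No capturing groups, so `findall` returns the 2 full match strings.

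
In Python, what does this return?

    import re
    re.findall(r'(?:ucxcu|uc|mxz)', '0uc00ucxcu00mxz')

The regex engine tests alternatives in the order written; an earlier branch that matches wins even if a later one would match more.
Walking the string: at [1:3] → 'uc'; at [5:10] → 'ucxcu'; at [12:15] → 'mxz'.
With no groups in the pattern, `findall` gives back each whole match — 3 here.

['uc', 'ucxcu', 'mxz']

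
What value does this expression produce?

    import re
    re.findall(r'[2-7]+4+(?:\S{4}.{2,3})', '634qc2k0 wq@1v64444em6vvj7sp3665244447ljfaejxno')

The pattern matches one or more of a character in [2-7], then one or more of the literal '4'; then exactly 4 of a non-whitespace character, then 2 to 3 of any character (non-capturing group).
Walking the string: at [0:10] → '634qc2k0 w'; at [14:26] → '64444em6vvj7'; at [28:44] → '3665244447ljfaej'.
With no groups in the pattern, `findall` gives back each whole match — 3 here.

['634qc2k0 w', '64444em6vvj7', '3665244447ljfaej']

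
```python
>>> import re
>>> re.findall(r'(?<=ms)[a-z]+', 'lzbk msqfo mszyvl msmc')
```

The positive lookaround only admits positions where the adjacent text matches; those characters stay outside the span.
Matches: at [7:10] → 'qfo'; at [13:17] → 'zyvl'; at [20:22] → 'mc'.
No capturing groups, so `findall` returns the 3 full match strings.

['qfo', 'zyvl', 'mc']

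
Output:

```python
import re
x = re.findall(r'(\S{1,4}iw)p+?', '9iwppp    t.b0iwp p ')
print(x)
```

The pattern matches 1 to 4 of a non-whitespace character, then the literal 'iw' (captured); then one or more of a literal 'p' (lazy).
With a single group, `findall` returns only what that group captured — 2 items.

['9iw', 't.b0iw']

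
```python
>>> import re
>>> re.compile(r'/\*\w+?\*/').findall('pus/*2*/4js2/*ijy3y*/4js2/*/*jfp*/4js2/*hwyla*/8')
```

Matches: at [3:8] → '/*2*/'; at [12:21] → '/*ijy3y*/'; at [27:34] → '/*jfp*/'; at [38:47] → '/*hwyla*/'.
No capturing groups, so `findall` returns the 4 full match strings.

['/*2*/', '/*ijy3y*/', '/*jfp*/', '/*hwyla*/']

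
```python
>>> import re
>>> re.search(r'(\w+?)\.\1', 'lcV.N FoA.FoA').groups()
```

The match spans [6:13] → 'FoA.FoA'.
Captured: group 1 = 'FoA'.

('FoA',)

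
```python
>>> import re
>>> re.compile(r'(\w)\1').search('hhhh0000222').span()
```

A backreference is literal: `\1` must see the identical characters the first group matched.
The match spans [0:2] → 'hh'.

(0, 2)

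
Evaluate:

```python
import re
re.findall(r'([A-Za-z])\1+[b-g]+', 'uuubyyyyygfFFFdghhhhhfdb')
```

['u', 'y', 'F', 'h']

After group 1 captures some text, `\1` only succeeds where that same text appears again.
Because there's exactly one group, `findall` drops the full match and keeps group 1 from each hit.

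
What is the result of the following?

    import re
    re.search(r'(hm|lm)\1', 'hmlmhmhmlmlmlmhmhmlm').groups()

A backreference is literal: `\1` must see the identical characters the first group matched.
`re.search` tries every starting position until one works.
The match spans [4:8] → 'hmhm'.
Captured: group 1 = 'hm'.

('hm',)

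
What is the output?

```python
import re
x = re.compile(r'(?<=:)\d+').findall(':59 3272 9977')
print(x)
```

['59']

Because the assertion is zero-width, the text it checks is not consumed and won't appear in the result.
With no groups in the pattern, `findall` gives back each whole match — 1 here.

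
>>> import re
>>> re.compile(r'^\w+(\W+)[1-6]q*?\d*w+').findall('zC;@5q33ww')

This matches anchored at the start of the string; then one or more of a word character; then one or more of a non-word character (captured); then a character in [1-6]; then zero or more of the literal 'q' (lazy), then zero or more of a digit, then one or more of the literal 'w'.
Because there's exactly one group, `findall` drops the full match and keeps group 1 from the one hit.

[';@']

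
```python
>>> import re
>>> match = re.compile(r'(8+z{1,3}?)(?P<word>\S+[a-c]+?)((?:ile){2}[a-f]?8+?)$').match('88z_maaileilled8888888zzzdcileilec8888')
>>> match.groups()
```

('88z', '_maaileilled8888888zzzdc', 'ileilec8888')

The match spans [0:38] → '88z_maaileilled8888888zzzdcileilec8888'.
Captured: group 1 = '88z', group 2 = '_maaileilled8888888zzzdc', group 3 = 'ileilec8888'.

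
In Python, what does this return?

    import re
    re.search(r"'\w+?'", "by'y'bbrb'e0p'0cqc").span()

(2, 5)

Unlike `match`, `search` isn't anchored — it looks for the pattern anywhere in the string.
The match spans [2:5] → "'y'".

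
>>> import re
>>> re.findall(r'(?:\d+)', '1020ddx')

Since nothing is captured, `findall` lists the 1 matched substring directly.

['1020']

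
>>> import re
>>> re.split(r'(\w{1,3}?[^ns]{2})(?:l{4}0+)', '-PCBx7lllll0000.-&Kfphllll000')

Pattern: 1 to 3 of a word character (lazy), then exactly 2 of any character except [ns] (captured); then exactly 4 of the literal 'l', then one or more of the literal '0' (non-capturing group).
Matches to split on: at [2:15] → 'CBx7lllll0000'; at [18:29] → 'Kfphllll000'.
The group in the pattern means `split` returns the separators' captures alongside the pieces.

['-P', 'CBx7l', '.-&', 'Kfph', '']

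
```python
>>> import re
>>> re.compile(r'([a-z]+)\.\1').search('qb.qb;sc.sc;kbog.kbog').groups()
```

('qb',)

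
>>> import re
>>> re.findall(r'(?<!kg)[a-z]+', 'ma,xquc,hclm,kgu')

A negative assertion filters positions out without eating any characters.
Since nothing is captured, `findall` lists the 4 matched substrings directly.

['ma', 'xquc', 'hclm', 'kgu']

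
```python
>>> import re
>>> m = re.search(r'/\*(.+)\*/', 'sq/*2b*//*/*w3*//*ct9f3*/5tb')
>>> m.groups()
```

('2b*//*/*w3*//*ct9f3',)

`re.search` scans for the first position where the pattern succeeds.
The match spans [2:25] → '/*2b*//*/*w3*//*ct9f3*/'.
Captured: group 1 = '2b*//*/*w3*//*ct9f3'.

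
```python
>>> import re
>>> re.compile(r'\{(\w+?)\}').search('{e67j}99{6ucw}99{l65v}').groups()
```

('e67j',)

The match spans [0:6] → '{e67j}'.
Captured: group 1 = 'e67j'.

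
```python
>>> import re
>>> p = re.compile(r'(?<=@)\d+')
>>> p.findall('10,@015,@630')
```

['015', '630']

Lookahead/lookbehind check context without consuming it, so the matched span excludes the asserted characters.
Matches: at [4:7] → '015'; at [9:12] → '630'.
`findall` yields the raw match text (2 of them) because the pattern has no groups.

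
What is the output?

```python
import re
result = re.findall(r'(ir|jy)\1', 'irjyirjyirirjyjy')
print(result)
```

`\1` is not a pattern — it's the concrete string captured by group 1, re-applied verbatim.
Scanning left to right: at [8:12] match 'irir', group 1 = 'ir'; at [12:16] match 'jyjy', group 1 = 'jy'.
With a single group, `findall` returns only what that group captured — 2 items.

['ir', 'jy']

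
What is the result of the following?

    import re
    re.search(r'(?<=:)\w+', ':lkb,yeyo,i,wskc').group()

The `(?=…)`/`(?<=…)` assertion just peeks at neighbouring text; it doesn't advance the match position.
`re.search` scans for the first position where the pattern succeeds.
The match spans [1:4] → 'lkb'.

'lkb'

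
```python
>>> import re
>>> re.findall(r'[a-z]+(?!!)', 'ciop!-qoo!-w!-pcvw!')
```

The negative lookaround is zero-width — it rules out positions where the adjacent text would match, without consuming anything.
Matches: at [0:3] → 'cio'; at [6:8] → 'qo'; at [14:17] → 'pcv'.
No capturing groups, so `findall` returns the 3 full match strings.

['cio', 'qo', 'pcv']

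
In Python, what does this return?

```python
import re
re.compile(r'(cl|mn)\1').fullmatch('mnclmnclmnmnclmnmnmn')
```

A backreference is literal: `\1` must see the identical characters the first group matched.
For `fullmatch`, every character of the input must be accounted for by the pattern.
Here the string isn't matched end-to-end, so the call returns None.

None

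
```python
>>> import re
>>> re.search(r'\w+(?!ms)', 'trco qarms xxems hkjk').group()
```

Because the assertion is negative and zero-width, positions next to the forbidden text are skipped.
The match spans [0:4] → 'trco'.

'trco'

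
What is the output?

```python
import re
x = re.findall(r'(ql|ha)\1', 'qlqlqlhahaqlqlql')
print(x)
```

['ql', 'ha', 'ql']

After group 1 captures some text, `\1` only succeeds where that same text appears again.
With a single group, `findall` returns only what that group captured — 3 items.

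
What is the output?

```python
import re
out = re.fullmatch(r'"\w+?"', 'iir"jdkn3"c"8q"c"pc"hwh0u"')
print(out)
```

None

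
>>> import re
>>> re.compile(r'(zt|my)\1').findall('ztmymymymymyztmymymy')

After group 1 captures some text, `\1` only succeeds where that same text appears again.
With a single group, `findall` returns only what that group captured — 3 items.

['my', 'my', 'my']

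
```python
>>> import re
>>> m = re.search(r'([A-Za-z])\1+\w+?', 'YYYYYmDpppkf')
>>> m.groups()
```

A backreference is literal: `\1` must see the identical characters the first group matched.
`re.search` scans for the first position where the pattern succeeds.
The match spans [0:6] → 'YYYYYm'.
Captured: group 1 = 'Y'.

('Y',)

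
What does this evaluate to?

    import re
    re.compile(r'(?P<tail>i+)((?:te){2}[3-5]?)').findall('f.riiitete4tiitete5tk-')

The pattern matches one or more of a literal 'i' (captured as 'tail'); then the literal 'te' repeated 2 times, then optionally a character in [3-5] (captured).
Scanning left to right: at [3:11] match 'iiitete4', groups = ('iii', 'tete4'); at [12:19] match 'iitete5', groups = ('ii', 'tete5').
Multiple groups make `findall` return tuples — one 2-tuple for each match.

[('iii', 'tete4'), ('ii', 'tete5')]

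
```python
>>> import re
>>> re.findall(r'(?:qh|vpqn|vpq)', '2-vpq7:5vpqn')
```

['vpq', 'vpqn']

`|` is ordered: at each position the engine commits to the first alternative that works.
Scanning left to right: at [2:5] → 'vpq'; at [8:12] → 'vpqn'.
`findall` yields the raw match text (2 of them) because the pattern has no groups.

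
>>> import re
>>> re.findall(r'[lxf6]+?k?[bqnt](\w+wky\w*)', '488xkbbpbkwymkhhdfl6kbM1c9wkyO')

`findall` collects group 1 from the one match (1 total).

['bpbkwymkhhdfl6kbM1c9wkyO']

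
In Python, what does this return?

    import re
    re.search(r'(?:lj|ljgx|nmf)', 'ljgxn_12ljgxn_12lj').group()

'lj'

Branches in `(...|...)` are attempted left-to-right; the first branch that allows the whole pattern to succeed is taken.
Unlike `match`, `search` isn't anchored — it looks for the pattern anywhere in the string.
The match spans [0:2] → 'lj'.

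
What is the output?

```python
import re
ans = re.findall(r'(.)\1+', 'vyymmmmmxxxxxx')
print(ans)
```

['y', 'm', 'x']

`\1` is not a pattern — it's the concrete string captured by group 1, re-applied verbatim.
Because there's exactly one group, `findall` drops the full match and keeps group 1 from each hit.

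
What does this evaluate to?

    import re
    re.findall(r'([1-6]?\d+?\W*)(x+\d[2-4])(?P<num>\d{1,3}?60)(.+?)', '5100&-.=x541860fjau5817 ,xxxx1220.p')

[('5100&-.=', 'x54', '1860', 'f')]

Pattern: optionally a character in [1-6], then one or more of a digit (lazy), then zero or more of a non-word character (captured); then one or more of a literal 'x', then a digit, then a character in [2-4] (captured); then 1 to 3 of a digit (lazy), then the literal '60' (captured as 'num'); then one or more of any character (lazy) (captured).
A non-greedy quantifier consumes as few characters as it can — just enough that the remainder of the pattern still matches from where it stops; whatever follows it matches normally.
Walking the string: at [0:16] match '5100&-.=x541860f', groups = ('5100&-.=', 'x54', '1860', 'f').
With 4 capturing groups, `findall` returns a 4-tuple per match.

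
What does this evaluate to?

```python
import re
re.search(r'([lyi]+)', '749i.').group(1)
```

'i'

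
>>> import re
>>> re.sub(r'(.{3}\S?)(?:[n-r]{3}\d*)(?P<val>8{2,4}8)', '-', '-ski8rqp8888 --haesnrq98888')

'-- ---'

Every occurrence is swapped for '-'.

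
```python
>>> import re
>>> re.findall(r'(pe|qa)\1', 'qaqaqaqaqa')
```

`\1` is not a pattern — it's the concrete string captured by group 1, re-applied verbatim.
Walking the string: at [0:4] match 'qaqa', group 1 = 'qa'; at [4:8] match 'qaqa', group 1 = 'qa'.
`findall` collects group 1 from each match (2 total).

['qa', 'qa']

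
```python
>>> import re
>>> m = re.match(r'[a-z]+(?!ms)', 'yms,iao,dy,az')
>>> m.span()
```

The negative lookaround is zero-width — it rules out positions where the adjacent text would match, without consuming anything.
`match` is anchored at position 0; if the pattern doesn't fit there, it returns None.
The match spans [0:3] → 'yms'.

(0, 3)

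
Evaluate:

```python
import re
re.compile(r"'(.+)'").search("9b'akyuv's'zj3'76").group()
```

Unlike `match`, `search` isn't anchored — it looks for the pattern anywhere in the string.
The match spans [2:15] → "'akyuv's'zj3'".
Captured: group 1 = "akyuv's'zj3".

"'akyuv's'zj3'"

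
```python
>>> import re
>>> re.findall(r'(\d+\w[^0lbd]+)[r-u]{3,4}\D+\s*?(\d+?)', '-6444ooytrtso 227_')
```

[('6444ooyt', '2')]

The pattern matches one or more of a digit, then a word character, then one or more of any character except [0lbd] (captured); then 3 to 4 of a character in [r-u], then one or more of a non-digit, then zero or more of whitespace (lazy); then one or more of a digit (lazy) (captured).
Scanning left to right: at [1:15] match '6444ooytrtso 2', groups = ('6444ooyt', '2').
2 groups means the one result is a tuple of 2 captured strings — 1 here.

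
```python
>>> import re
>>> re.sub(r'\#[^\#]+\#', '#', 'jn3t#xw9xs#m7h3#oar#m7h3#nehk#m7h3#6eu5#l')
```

'jn3t#m7h3#m7h3#m7h3#l'

Matches: at [4:11] → '#xw9xs#'; at [15:20] → '#oar#'; at [24:30] → '#nehk#'; at [34:40] → '#6eu5#'.
`sub` substitutes '#' at each match site.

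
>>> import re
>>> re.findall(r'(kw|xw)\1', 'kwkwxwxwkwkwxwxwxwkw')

['kw', 'xw', 'kw', 'xw']

A backreference is literal: `\1` must see the identical characters the first group matched.
Because there's exactly one group, `findall` drops the full match and keeps group 1 from each hit.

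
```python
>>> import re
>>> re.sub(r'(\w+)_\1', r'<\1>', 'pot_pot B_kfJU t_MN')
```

A backreference is literal: `\1` must see the identical characters the first group matched.
Each match is replaced using the text its own group 1 captured.

'<pot> B_kfJU t_MN'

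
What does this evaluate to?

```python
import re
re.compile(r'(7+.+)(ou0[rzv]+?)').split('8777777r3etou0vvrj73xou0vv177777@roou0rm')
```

The pattern matches one or more of a literal '7', then one or more of any character (captured); then the literal 'ou0', then one or more of one of [rzv] (lazy) (captured).
Matches to split on: at [1:39] → '777777r3etou0vvrj73xou0vv177777@roou0r'.
The group in the pattern means `split` returns the separators' captures alongside the pieces.

['8', '777777r3etou0vvrj73xou0vv177777@ro', 'ou0r', 'm']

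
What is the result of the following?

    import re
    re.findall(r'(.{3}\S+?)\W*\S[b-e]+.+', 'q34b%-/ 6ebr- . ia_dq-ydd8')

Because the quantifier is non-greedy, it stops expanding at the earliest point where the rest of the pattern can succeed.
Because there's exactly one group, `findall` drops the full match and keeps group 1 from the one hit.

['q34b']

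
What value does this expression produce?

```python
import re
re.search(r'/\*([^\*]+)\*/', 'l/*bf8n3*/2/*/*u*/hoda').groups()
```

`search` walks the string left to right and returns the first match it finds.
The match spans [1:10] → '/*bf8n3*/'.
Captured: group 1 = 'bf8n3'.

('bf8n3',)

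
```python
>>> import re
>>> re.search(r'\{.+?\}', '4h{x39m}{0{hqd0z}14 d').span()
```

(2, 8)

`search` walks the string left to right and returns the first match it finds.
The match spans [2:8] → '{x39m}'.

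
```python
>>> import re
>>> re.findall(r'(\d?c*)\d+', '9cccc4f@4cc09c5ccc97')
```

['9cccc', '4cc', 'c', 'ccc']

Because there's exactly one group, `findall` drops the full match and keeps group 1 from each hit.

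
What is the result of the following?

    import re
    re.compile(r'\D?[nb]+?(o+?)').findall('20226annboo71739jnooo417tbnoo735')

A non-greedy quantifier consumes as few characters as it can — just enough that the remainder of the pattern still matches from where it stops; whatever follows it matches normally.
One capturing group, so `findall` returns just the captured substring from each match — 3 in all.

['o', 'o', 'o']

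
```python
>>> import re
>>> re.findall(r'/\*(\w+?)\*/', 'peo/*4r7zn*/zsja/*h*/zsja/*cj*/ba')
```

['4r7zn', 'h', 'cj']

Walking the string: at [3:12] match '/*4r7zn*/', group 1 = '4r7zn'; at [16:21] match '/*h*/', group 1 = 'h'; at [25:31] match '/*cj*/', group 1 = 'cj'.
Because there's exactly one group, `findall` drops the full match and keeps group 1 from each hit.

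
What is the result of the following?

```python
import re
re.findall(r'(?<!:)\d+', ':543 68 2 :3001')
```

['43', '68', '2', '001']

The negative lookaround is zero-width — it rules out positions where the adjacent text would match, without consuming anything.
Walking the string: at [2:4] → '43'; at [5:7] → '68'; at [8:9] → '2'; at [12:15] → '001'.
Since nothing is captured, `findall` lists the 4 matched substrings directly.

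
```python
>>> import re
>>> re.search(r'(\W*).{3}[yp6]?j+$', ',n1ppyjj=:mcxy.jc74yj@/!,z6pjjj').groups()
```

('@/!,',)

Pattern: zero or more of a non-word character (captured); then exactly 3 of any character; then optionally one of [yp6], then one or more of the literal 'j'; then anchored at the end.
`search` walks the string left to right and returns the first match it finds.
The match spans [21:31] → '@/!,z6pjjj'.
Captured: group 1 = '@/!,'.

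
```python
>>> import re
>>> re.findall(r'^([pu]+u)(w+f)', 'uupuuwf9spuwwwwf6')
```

The pattern matches anchored at the start of the string; then one or more of one of [pu], then the literal 'u' (captured); then one or more of a literal 'w', then the literal 'f' (captured).
Matches: at [0:7] match 'uupuuwf', groups = ('uupuu', 'wf').
`findall` packs the 2 group values into a tuple for every match.

[('uupuu', 'wf')]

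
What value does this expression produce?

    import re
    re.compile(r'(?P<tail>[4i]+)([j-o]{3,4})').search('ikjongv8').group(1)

'i'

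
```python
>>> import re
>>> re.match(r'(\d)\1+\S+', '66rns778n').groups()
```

A backreference is literal: `\1` must see the identical characters the first group matched.
`match` is anchored at position 0; if the pattern doesn't fit there, it returns None.
The match spans [0:9] → '66rns778n'.
Captured: group 1 = '6'.

('6',)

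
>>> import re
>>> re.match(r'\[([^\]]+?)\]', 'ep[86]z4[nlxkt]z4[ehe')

`re.match` only tries the pattern at the start of the string.
Here the string doesn't start with a match, so the call returns None.

None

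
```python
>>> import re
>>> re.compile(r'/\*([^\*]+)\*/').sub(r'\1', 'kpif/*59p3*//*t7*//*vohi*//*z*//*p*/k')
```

'kpif59p3t7vohizpk'

Matches: at [4:12] → '/*59p3*/'; at [12:18] → '/*t7*/'; at [18:26] → '/*vohi*/'; at [26:31] → '/*z*/'; at [31:36] → '/*p*/'.
The replacement refers to a captured group, so each match is rewritten using its own captured text.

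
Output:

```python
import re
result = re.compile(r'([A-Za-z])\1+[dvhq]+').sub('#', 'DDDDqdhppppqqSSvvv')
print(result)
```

###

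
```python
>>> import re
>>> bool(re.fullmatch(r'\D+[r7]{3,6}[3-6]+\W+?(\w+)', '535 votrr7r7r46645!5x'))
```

The pattern matches one or more of a non-digit; then 3 to 6 of one of [r7], then one or more of a character in [3-6]; then one or more of a non-word character (lazy); then one or more of a word character (captured).
`fullmatch` succeeds only if the pattern covers the string from start to end.
Here there's no way to consume every character, so the call returns None, and `bool(None)` is False.

False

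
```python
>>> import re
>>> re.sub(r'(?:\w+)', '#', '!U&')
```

`sub` substitutes '#' at each match site.

'!#&'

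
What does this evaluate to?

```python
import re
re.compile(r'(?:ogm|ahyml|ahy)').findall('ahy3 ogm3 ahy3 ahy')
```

['ahy', 'ogm', 'ahy', 'ahy']

Scanning left to right: at [0:3] → 'ahy'; at [5:8] → 'ogm'; at [10:13] → 'ahy'; at [15:18] → 'ahy'.
No capturing groups, so `findall` returns the 4 full match strings.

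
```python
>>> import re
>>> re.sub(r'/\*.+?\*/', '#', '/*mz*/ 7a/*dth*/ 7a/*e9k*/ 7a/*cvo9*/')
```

'# 7a# 7a# 7a#'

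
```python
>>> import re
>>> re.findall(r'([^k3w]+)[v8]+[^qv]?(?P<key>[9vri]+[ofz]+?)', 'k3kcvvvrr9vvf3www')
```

[('cvvvrr9', 'vf')]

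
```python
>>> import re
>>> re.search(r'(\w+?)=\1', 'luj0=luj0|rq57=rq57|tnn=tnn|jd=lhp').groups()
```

('luj0',)

The match spans [0:9] → 'luj0=luj0'.
Captured: group 1 = 'luj0'.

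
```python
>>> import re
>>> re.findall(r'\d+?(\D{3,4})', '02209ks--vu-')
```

['ks--']

This matches one or more of a digit (lazy); then 3 to 4 of a non-digit (captured).
Scanning left to right: at [0:9] match '02209ks--', group 1 = 'ks--'.
With a single group, `findall` returns only what that group captured — 1 item.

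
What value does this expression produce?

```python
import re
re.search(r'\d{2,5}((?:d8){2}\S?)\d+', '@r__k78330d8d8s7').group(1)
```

This matches 2 to 5 of a digit; then the literal 'd8' repeated 2 times, then optionally a non-whitespace character (captured); then one or more of a digit.
Unlike `match`, `search` isn't anchored — it looks for the pattern anywhere in the string.
The match spans [5:16] → '78330d8d8s7'.
Captured: group 1 = 'd8d8s'.

'd8d8s'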